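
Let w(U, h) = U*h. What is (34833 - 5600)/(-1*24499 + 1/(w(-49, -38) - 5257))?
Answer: -99246035/83174106 ≈ -1.1932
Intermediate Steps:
(34833 - 5600)/(-1*24499 + 1/(w(-49, -38) - 5257)) = (34833 - 5600)/(-1*24499 + 1/(-49*(-38) - 5257)) = 29233/(-24499 + 1/(1862 - 5257)) = 29233/(-24499 + 1/(-3395)) = 29233/(-24499 - 1/3395) = 29233/(-83174106/3395) = 29233*(-3395/83174106) = -99246035/83174106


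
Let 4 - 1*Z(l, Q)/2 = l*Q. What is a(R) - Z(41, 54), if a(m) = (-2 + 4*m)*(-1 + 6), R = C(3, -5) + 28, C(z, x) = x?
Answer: 4870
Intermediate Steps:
Z(l, Q) = 8 - 2*Q*l (Z(l, Q) = 8 - 2*l*Q = 8 - 2*Q*l)
R = 23 (R = -5 + 28 = 23)
a(m) = -10 + 20*m (a(m) = (-2 + 4*m)*5 = -10 + 20*m)
a(R) - Z(41, 54) = (-10 + 20*23) - (8 - 2*54*41) = (-10 + 460) - (8 - 4428) = 450 - 1*(-4420) = 450 + 4420 = 4870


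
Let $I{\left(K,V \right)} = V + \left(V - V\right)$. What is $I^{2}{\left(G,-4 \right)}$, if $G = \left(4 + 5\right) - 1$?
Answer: $16$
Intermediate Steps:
$G = 8$ ($G = 9 - 1 = 8$)
$I{\left(K,V \right)} = V$ ($I{\left(K,V \right)} = V + 0 = V$)
$I^{2}{\left(G,-4 \right)} = \left(-4\right)^{2} = 16$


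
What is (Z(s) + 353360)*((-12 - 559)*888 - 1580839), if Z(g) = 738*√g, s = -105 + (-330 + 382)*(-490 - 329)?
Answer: -737775750320 - 1540860606*I*√42693 ≈ -7.3778e+11 - 3.1838e+11*I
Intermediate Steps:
s = -42693 (s = -105 + 52*(-819) = -105 - 42588 = -42693)
(Z(s) + 353360)*((-12 - 559)*888 - 1580839) = (738*√(-42693) + 353360)*((-12 - 559)*888 - 1580839) = (738*(I*√42693) + 353360)*(-571*888 - 1580839) = (738*I*√42693 + 353360)*(-507048 - 1580839) = (353360 + 738*I*√42693)*(-2087887) = -737775750320 - 1540860606*I*√42693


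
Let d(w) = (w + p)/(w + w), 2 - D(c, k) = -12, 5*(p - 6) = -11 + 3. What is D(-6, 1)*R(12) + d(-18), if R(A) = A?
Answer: 7577/45 ≈ 168.38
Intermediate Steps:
p = 22/5 (p = 6 + (-11 + 3)/5 = 6 + (⅕)*(-8) = 6 - 8/5 = 22/5 ≈ 4.4000)
D(c, k) = 14 (D(c, k) = 2 - 1*(-12) = 2 + 12 = 14)
d(w) = (22/5 + w)/(2*w) (d(w) = (w + 22/5)/(w + w) = (22/5 + w)/((2*w)) = (22/5 + w)*(1/(2*w)) = (22/5 + w)/(2*w))
D(-6, 1)*R(12) + d(-18) = 14*12 + (⅒)*(22 + 5*(-18))/(-18) = 168 + (⅒)*(-1/18)*(22 - 90) = 168 + (⅒)*(-1/18)*(-68) = 168 + 17/45 = 7577/45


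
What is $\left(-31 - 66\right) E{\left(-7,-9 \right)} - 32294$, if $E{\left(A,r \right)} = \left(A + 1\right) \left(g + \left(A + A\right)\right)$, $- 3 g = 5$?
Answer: $-41412$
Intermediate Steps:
$g = - \frac{5}{3}$ ($g = \left(- \frac{1}{3}\right) 5 = - \frac{5}{3} \approx -1.6667$)
$E{\left(A,r \right)} = \left(1 + A\right) \left(- \frac{5}{3} + 2 A\right)$ ($E{\left(A,r \right)} = \left(A + 1\right) \left(- \frac{5}{3} + \left(A + A\right)\right) = \left(1 + A\right) \left(- \frac{5}{3} + 2 A\right)$)
$\left(-31 - 66\right) E{\left(-7,-9 \right)} - 32294 = \left(-31 - 66\right) \left(- \frac{5}{3} + 2 \left(-7\right)^{2} + \frac{1}{3} \left(-7\right)\right) - 32294 = - 97 \left(- \frac{5}{3} + 2 \cdot 49 - \frac{7}{3}\right) - 32294 = - 97 \left(- \frac{5}{3} + 98 - \frac{7}{3}\right) - 32294 = \left(-97\right) 94 - 32294 = -9118 - 32294 = -41412$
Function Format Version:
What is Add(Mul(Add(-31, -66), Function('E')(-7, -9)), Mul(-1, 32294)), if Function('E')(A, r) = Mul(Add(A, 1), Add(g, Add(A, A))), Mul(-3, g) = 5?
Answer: -41412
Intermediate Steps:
g = Rational(-5, 3) (g = Mul(Rational(-1, 3), 5) = Rational(-5, 3) ≈ -1.6667)
Function('E')(A, r) = Mul(Add(1, A), Add(Rational(-5, 3), Mul(2, A))) (Function('E')(A, r) = Mul(Add(A, 1), Add(Rational(-5, 3), Add(A, A))) = Mul(Add(1, A), Add(Rational(-5, 3), Mul(2, A))))
Add(Mul(Add(-31, -66), Function('E')(-7, -9)), Mul(-1, 32294)) = Add(Mul(Add(-31, -66), Add(Rational(-5, 3), Mul(2, Pow(-7, 2)), Mul(Rational(1, 3), -7))), Mul(-1, 32294)) = Add(Mul(-97, Add(Rational(-5, 3), Mul(2, 49), Rational(-7, 3))), -32294) = Add(Mul(-97, Add(Rational(-5, 3), 98, Rational(-7, 3))), -32294) = Add(Mul(-97, 94), -32294) = Add(-9118, -32294) = -41412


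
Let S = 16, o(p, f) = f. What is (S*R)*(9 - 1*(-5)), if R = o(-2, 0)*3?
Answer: 0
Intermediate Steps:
R = 0 (R = 0*3 = 0)
(S*R)*(9 - 1*(-5)) = (16*0)*(9 - 1*(-5)) = 0*(9 + 5) = 0*14 = 0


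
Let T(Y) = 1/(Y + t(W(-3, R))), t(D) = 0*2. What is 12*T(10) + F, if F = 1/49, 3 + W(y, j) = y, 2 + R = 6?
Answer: 299/245 ≈ 1.2204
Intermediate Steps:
R = 4 (R = -2 + 6 = 4)
W(y, j) = -3 + y
t(D) = 0
T(Y) = 1/Y (T(Y) = 1/(Y + 0) = 1/Y)
F = 1/49 ≈ 0.020408
12*T(10) + F = 12/10 + 1/49 = 12*(⅒) + 1/49 = 6/5 + 1/49 = 299/245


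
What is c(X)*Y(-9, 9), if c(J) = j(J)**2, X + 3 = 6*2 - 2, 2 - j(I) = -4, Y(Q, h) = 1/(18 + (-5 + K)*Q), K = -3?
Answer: 2/5 ≈ 0.40000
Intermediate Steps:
Y(Q, h) = 1/(18 - 8*Q) (Y(Q, h) = 1/(18 + (-5 - 3)*Q) = 1/(18 - 8*Q))
j(I) = 6 (j(I) = 2 - 1*(-4) = 2 + 4 = 6)
X = 7 (X = -3 + (6*2 - 2) = -3 + (12 - 2) = -3 + 10 = 7)
c(J) = 36 (c(J) = 6**2 = 36)
c(X)*Y(-9, 9) = 36*(-1/(-18 + 8*(-9))) = 36*(-1/(-18 - 72)) = 36*(-1/(-90)) = 36*(-1*(-1/90)) = 36*(1/90) = 2/5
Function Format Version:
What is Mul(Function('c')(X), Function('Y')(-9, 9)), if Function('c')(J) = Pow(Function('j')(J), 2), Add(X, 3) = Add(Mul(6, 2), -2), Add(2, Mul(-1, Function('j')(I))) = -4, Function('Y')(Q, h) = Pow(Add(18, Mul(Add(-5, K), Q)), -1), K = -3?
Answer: Rational(2, 5) ≈ 0.40000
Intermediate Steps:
Function('Y')(Q, h) = Pow(Add(18, Mul(-8, Q)), -1) (Function('Y')(Q, h) = Pow(Add(18, Mul(Add(-5, -3), Q)), -1) = Pow(Add(18, Mul(-8, Q)), -1))
Function('j')(I) = 6 (Function('j')(I) = Add(2, Mul(-1, -4)) = Add(2, 4) = 6)
X = 7 (X = Add(-3, Add(Mul(6, 2), -2)) = Add(-3, Add(12, -2)) = Add(-3, 10) = 7)
Function('c')(J) = 36 (Function('c')(J) = Pow(6, 2) = 36)
Mul(Function('c')(X), Function('Y')(-9, 9)) = Mul(36, Mul(-1, Pow(Add(-18, Mul(8, -9)), -1))) = Mul(36, Mul(-1, Pow(Add(-18, -72), -1))) = Mul(36, Mul(-1, Pow(-90, -1))) = Mul(36, Mul(-1, Rational(-1, 90))) = Mul(36, Rational(1, 90)) = Rational(2, 5)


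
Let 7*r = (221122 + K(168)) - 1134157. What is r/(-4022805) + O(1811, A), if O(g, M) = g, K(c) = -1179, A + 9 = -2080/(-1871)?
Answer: 2428476819/1340935 ≈ 1811.0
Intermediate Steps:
A = -14759/1871 (A = -9 - 2080/(-1871) = -9 - 2080*(-1/1871) = -9 + 2080/1871 = -14759/1871 ≈ -7.8883)
r = -130602 (r = ((221122 - 1179) - 1134157)/7 = (219943 - 1134157)/7 = (1/7)*(-914214) = -130602)
r/(-4022805) + O(1811, A) = -130602/(-4022805) + 1811 = -130602*(-1/4022805) + 1811 = 43534/1340935 + 1811 = 2428476819/1340935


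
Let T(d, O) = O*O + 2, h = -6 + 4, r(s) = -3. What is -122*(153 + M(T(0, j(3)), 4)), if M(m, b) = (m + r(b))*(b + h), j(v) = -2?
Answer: -19398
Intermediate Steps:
h = -2
T(d, O) = 2 + O**2 (T(d, O) = O**2 + 2 = 2 + O**2)
M(m, b) = (-3 + m)*(-2 + b) (M(m, b) = (m - 3)*(b - 2) = (-3 + m)*(-2 + b))
-122*(153 + M(T(0, j(3)), 4)) = -122*(153 + (6 - 3*4 - 2*(2 + (-2)**2) + 4*(2 + (-2)**2))) = -122*(153 + (6 - 12 - 2*(2 + 4) + 4*(2 + 4))) = -122*(153 + (6 - 12 - 2*6 + 4*6)) = -122*(153 + (6 - 12 - 12 + 24)) = -122*(153 + 6) = -122*159 = -19398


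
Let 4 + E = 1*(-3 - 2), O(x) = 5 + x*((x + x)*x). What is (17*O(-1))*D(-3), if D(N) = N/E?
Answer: 17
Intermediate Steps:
O(x) = 5 + 2*x**3 (O(x) = 5 + x*((2*x)*x) = 5 + x*(2*x**2) = 5 + 2*x**3)
E = -9 (E = -4 + 1*(-3 - 2) = -4 + 1*(-5) = -4 - 5 = -9)
D(N) = -N/9 (D(N) = N/(-9) = N*(-1/9) = -N/9)
(17*O(-1))*D(-3) = (17*(5 + 2*(-1)**3))*(-1/9*(-3)) = (17*(5 + 2*(-1)))*(1/3) = (17*(5 - 2))*(1/3) = (17*3)*(1/3) = 51*(1/3) = 17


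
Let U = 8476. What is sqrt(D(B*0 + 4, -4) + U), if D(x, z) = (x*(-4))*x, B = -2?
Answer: 2*sqrt(2103) ≈ 91.717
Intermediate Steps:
D(x, z) = -4*x**2 (D(x, z) = (-4*x)*x = -4*x**2)
sqrt(D(B*0 + 4, -4) + U) = sqrt(-4*(-2*0 + 4)**2 + 8476) = sqrt(-4*(0 + 4)**2 + 8476) = sqrt(-4*4**2 + 8476) = sqrt(-4*16 + 8476) = sqrt(-64 + 8476) = sqrt(8412) = 2*sqrt(2103)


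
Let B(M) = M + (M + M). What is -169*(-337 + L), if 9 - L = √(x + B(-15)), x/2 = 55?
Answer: 55432 + 169*√65 ≈ 56795.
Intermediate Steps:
x = 110 (x = 2*55 = 110)
B(M) = 3*M (B(M) = M + 2*M = 3*M)
L = 9 - √65 (L = 9 - √(110 + 3*(-15)) = 9 - √(110 - 45) = 9 - √65 ≈ 0.93774)
-169*(-337 + L) = -169*(-337 + (9 - √65)) = -169*(-328 - √65) = 55432 + 169*√65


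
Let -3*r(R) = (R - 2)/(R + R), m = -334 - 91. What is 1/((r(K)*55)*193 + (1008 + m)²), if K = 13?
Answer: 78/26394577 ≈ 2.9552e-6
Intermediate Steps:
m = -425
r(R) = -(-2 + R)/(6*R) (r(R) = -(R - 2)/(3*(R + R)) = -(-2 + R)/(3*(2*R)) = -(-2 + R)*1/(2*R)/3 = -(-2 + R)/(6*R))
1/((r(K)*55)*193 + (1008 + m)²) = 1/((((⅙)*(2 - 1*13)/13)*55)*193 + (1008 - 425)²) = 1/((((⅙)*(1/13)*(2 - 13))*55)*193 + 583²) = 1/((((⅙)*(1/13)*(-11))*55)*193 + 339889) = 1/(-11/78*55*193 + 339889) = 1/(-605/78*193 + 339889) = 1/(-116765/78 + 339889) = 1/(26394577/78) = 78/26394577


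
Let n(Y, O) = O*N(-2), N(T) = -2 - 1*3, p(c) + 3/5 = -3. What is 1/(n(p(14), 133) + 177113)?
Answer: 1/176448 ≈ 5.6674e-6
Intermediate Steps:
p(c) = -18/5 (p(c) = -⅗ - 3 = -18/5)
N(T) = -5 (N(T) = -2 - 3 = -5)
n(Y, O) = -5*O (n(Y, O) = O*(-5) = -5*O)
1/(n(p(14), 133) + 177113) = 1/(-5*133 + 177113) = 1/(-665 + 177113) = 1/176448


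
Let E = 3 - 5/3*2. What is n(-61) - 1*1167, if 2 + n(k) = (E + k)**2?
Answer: 23335/9 ≈ 2592.8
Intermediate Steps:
E = -1/3 (E = 3 - 5*1/3*2 = 3 - 5/3*2 = 3 - 10/3 = -1/3 ≈ -0.33333)
n(k) = -2 + (-1/3 + k)**2
n(-61) - 1*1167 = (-2 + (-1 + 3*(-61))**2/9) - 1*1167 = (-2 + (-1 - 183)**2/9) - 1167 = (-2 + (1/9)*(-184)**2) - 1167 = (-2 + (1/9)*33856) - 1167 = (-2 + 33856/9) - 1167 = 33838/9 - 1167 = 23335/9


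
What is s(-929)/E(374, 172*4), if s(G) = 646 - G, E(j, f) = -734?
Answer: -1575/734 ≈ -2.1458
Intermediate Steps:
s(-929)/E(374, 172*4) = (646 - 1*(-929))/(-734) = (646 + 929)*(-1/734) = 1575*(-1/734) = -1575/734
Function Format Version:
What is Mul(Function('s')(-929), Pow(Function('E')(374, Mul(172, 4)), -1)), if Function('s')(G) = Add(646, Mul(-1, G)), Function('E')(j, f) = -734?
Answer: Rational(-1575, 734) ≈ -2.1458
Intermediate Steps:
Mul(Function('s')(-929), Pow(Function('E')(374, Mul(172, 4)), -1)) = Mul(Add(646, Mul(-1, -929)), Pow(-734, -1)) = Mul(Add(646, 929), Rational(-1, 734)) = Mul(1575, Rational(-1, 734)) = Rational(-1575, 734)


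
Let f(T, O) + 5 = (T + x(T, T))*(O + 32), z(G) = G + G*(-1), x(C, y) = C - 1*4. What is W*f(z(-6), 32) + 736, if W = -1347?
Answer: 352303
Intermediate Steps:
x(C, y) = -4 + C (x(C, y) = C - 4 = -4 + C)
z(G) = 0 (z(G) = G - G = 0)
f(T, O) = -5 + (-4 + 2*T)*(32 + O) (f(T, O) = -5 + (T + (-4 + T))*(O + 32) = -5 + (-4 + 2*T)*(32 + O))
W*f(z(-6), 32) + 736 = -1347*(-133 + 64*0 + 32*0 + 32*(-4 + 0)) + 736 = -1347*(-133 + 0 + 0 + 32*(-4)) + 736 = -1347*(-133 + 0 + 0 - 128) + 736 = -1347*(-261) + 736 = 351567 + 736 = 352303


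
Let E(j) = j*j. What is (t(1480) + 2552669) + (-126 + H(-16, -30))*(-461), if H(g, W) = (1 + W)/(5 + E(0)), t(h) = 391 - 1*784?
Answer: 13065179/5 ≈ 2.6130e+6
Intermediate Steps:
E(j) = j**2
t(h) = -393 (t(h) = 391 - 784 = -393)
H(g, W) = 1/5 + W/5 (H(g, W) = (1 + W)/(5 + 0**2) = (1 + W)/(5 + 0) = (1 + W)/5 = (1 + W)*(1/5) = 1/5 + W/5)
(t(1480) + 2552669) + (-126 + H(-16, -30))*(-461) = (-393 + 2552669) + (-126 + (1/5 + (1/5)*(-30)))*(-461) = 2552276 + (-126 + (1/5 - 6))*(-461) = 2552276 + (-126 - 29/5)*(-461) = 2552276 - 659/5*(-461) = 2552276 + 303799/5 = 13065179/5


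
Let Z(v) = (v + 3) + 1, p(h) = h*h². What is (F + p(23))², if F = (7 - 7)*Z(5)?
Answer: 148035889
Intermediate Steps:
p(h) = h³
Z(v) = 4 + v (Z(v) = (3 + v) + 1 = 4 + v)
F = 0 (F = (7 - 7)*(4 + 5) = 0*9 = 0)
(F + p(23))² = (0 + 23³)² = (0 + 12167)² = 12167² = 148035889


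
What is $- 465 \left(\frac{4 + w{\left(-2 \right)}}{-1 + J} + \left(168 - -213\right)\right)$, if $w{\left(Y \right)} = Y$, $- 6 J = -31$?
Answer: $- \frac{886941}{5} \approx -1.7739 \cdot 10^{5}$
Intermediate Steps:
$J = \frac{31}{6}$ ($J = \left(- \frac{1}{6}\right) \left(-31\right) = \frac{31}{6} \approx 5.1667$)
$- 465 \left(\frac{4 + w{\left(-2 \right)}}{-1 + J} + \left(168 - -213\right)\right) = - 465 \left(\frac{4 - 2}{-1 + \frac{31}{6}} + \left(168 - -213\right)\right) = - 465 \left(\frac{2}{\frac{25}{6}} + \left(168 + 213\right)\right) = - 465 \left(2 \cdot \frac{6}{25} + 381\right) = - 465 \left(\frac{12}{25} + 381\right) = \left(-465\right) \frac{9537}{25} = - \frac{886941}{5}$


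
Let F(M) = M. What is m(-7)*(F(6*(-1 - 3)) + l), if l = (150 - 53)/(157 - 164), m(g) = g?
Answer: 265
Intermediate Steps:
l = -97/7 (l = 97/(-7) = 97*(-⅐) = -97/7 ≈ -13.857)
m(-7)*(F(6*(-1 - 3)) + l) = -7*(6*(-1 - 3) - 97/7) = -7*(6*(-4) - 97/7) = -7*(-24 - 97/7) = -7*(-265/7) = 265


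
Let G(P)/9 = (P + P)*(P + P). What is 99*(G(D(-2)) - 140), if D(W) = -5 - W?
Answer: 18216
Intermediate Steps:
G(P) = 36*P**2 (G(P) = 9*((P + P)*(P + P)) = 9*((2*P)*(2*P)) = 9*(4*P**2) = 36*P**2)
99*(G(D(-2)) - 140) = 99*(36*(-5 - 1*(-2))**2 - 140) = 99*(36*(-5 + 2)**2 - 140) = 99*(36*(-3)**2 - 140) = 99*(36*9 - 140) = 99*(324 - 140) = 99*184 = 18216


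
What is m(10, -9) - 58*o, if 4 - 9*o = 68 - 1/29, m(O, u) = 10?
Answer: 3800/9 ≈ 422.22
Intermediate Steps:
o = -1855/261 (o = 4/9 - (68 - 1/29)/9 = 4/9 - 1/9*1971/29 = 4/9 - 219/29 = -1855/261 ≈ -7.1073)
m(10, -9) - 58*o = 10 - 58*(-1855/261) = 10 + 3710/9 = 3800/9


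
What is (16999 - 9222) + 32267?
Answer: 40044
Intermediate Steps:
(16999 - 9222) + 32267 = 7777 + 32267 = 40044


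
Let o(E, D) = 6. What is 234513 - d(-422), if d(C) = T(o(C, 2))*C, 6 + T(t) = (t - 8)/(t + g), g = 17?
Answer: 5334719/23 ≈ 2.3194e+5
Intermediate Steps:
T(t) = -6 + (-8 + t)/(17 + t) (T(t) = -6 + (t - 8)/(t + 17) = -6 + (-8 + t)/(17 + t))
d(C) = -140*C/23 (d(C) = (5*(-22 - 1*6)/(17 + 6))*C = (5*(-22 - 6)/23)*C = (5*(1/23)*(-28))*C = -140*C/23)
234513 - d(-422) = 234513 - (-140)*(-422)/23 = 234513 - 1*59080/23 = 234513 - 59080/23 = 5334719/23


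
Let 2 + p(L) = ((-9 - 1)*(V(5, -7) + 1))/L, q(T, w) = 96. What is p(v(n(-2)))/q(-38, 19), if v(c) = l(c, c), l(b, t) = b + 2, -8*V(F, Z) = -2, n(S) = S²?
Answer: -49/1152 ≈ -0.042535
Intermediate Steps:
V(F, Z) = ¼ (V(F, Z) = -⅛*(-2) = ¼)
l(b, t) = 2 + b
v(c) = 2 + c
p(L) = -2 - 25/(2*L) (p(L) = -2 + ((-9 - 1)*(¼ + 1))/L = -2 + (-10*5/4)/L = -2 - 25/(2*L))
p(v(n(-2)))/q(-38, 19) = (-2 - 25/(2*(2 + (-2)²)))/96 = (-2 - 25/(2*(2 + 4)))*(1/96) = (-2 - 25/2/6)*(1/96) = (-2 - 25/2*⅙)*(1/96) = (-2 - 25/12)*(1/96) = -49/12*1/96 = -49/1152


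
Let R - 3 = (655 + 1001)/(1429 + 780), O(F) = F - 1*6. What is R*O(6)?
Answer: 0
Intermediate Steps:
O(F) = -6 + F (O(F) = F - 6 = -6 + F)
R = 8283/2209 (R = 3 + (655 + 1001)/(1429 + 780) = 3 + 1656/2209 = 8283/2209 ≈ 3.7497)
R*O(6) = 8283*(-6 + 6)/2209 = (8283/2209)*0 = 0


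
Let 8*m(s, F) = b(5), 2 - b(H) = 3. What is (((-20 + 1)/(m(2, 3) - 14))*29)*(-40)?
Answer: -176320/113 ≈ -1560.4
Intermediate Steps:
b(H) = -1 (b(H) = 2 - 1*3 = 2 - 3 = -1)
m(s, F) = -⅛ (m(s, F) = (⅛)*(-1) = -⅛)
(((-20 + 1)/(m(2, 3) - 14))*29)*(-40) = (((-20 + 1)/(-⅛ - 14))*29)*(-40) = (-19/(-113/8)*29)*(-40) = (-19*(-8/113)*29)*(-40) = ((152/113)*29)*(-40) = (4408/113)*(-40) = -176320/113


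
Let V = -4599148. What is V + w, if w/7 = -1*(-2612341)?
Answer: 13687239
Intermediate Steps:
w = 18286387 (w = 7*(-1*(-2612341)) = 7*2612341 = 18286387)
V + w = -4599148 + 18286387 = 13687239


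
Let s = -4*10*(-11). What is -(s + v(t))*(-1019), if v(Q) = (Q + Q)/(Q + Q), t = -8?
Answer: 449379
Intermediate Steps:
v(Q) = 1 (v(Q) = (2*Q)/((2*Q)) = (2*Q)*(1/(2*Q)) = 1)
s = 440 (s = -40*(-11) = 440)
-(s + v(t))*(-1019) = -(440 + 1)*(-1019) = -441*(-1019) = -1*(-449379) = 449379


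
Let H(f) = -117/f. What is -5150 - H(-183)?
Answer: -314189/61 ≈ -5150.6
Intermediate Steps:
-5150 - H(-183) = -5150 - (-117)/(-183) = -5150 - (-117)*(-1)/183 = -5150 - 1*39/61 = -5150 - 39/61 = -314189/61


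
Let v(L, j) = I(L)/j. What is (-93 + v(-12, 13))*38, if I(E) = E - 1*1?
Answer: -3572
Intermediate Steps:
I(E) = -1 + E (I(E) = E - 1 = -1 + E)
v(L, j) = (-1 + L)/j
(-93 + v(-12, 13))*38 = (-93 + (-1 - 12)/13)*38 = (-93 + (1/13)*(-13))*38 = (-93 - 1)*38 = -94*38 = -3572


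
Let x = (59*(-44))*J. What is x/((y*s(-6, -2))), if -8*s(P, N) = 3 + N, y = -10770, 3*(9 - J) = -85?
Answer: -1163008/16155 ≈ -71.991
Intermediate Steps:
J = 112/3 (J = 9 - ⅓*(-85) = 9 + 85/3 = 112/3 ≈ 37.333)
s(P, N) = -3/8 - N/8 (s(P, N) = -(3 + N)/8 = -3/8 - N/8)
x = -290752/3 (x = (59*(-44))*(112/3) = -2596*112/3 = -290752/3 ≈ -96917.)
x/((y*s(-6, -2))) = -290752*(-1/(10770*(-3/8 - ⅛*(-2))))/3 = -290752*(-1/(10770*(-3/8 + ¼)))/3 = -290752/(3*((-10770*(-⅛)))) = -290752/(3*5385/4) = -290752/3*4/5385 = -1163008/16155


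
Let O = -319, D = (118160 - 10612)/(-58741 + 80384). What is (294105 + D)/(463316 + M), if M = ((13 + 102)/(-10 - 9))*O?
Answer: 5258392139/8318147349 ≈ 0.63216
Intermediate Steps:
D = 4676/941 (D = 107548/21643 = 107548*(1/21643) = 4676/941 ≈ 4.9692)
M = 36685/19 (M = ((13 + 102)/(-10 - 9))*(-319) = (115/(-19))*(-319) = (115*(-1/19))*(-319) = -115/19*(-319) = 36685/19 ≈ 1930.8)
(294105 + D)/(463316 + M) = (294105 + 4676/941)/(463316 + 36685/19) = 276757481/(941*(8839689/19)) = (276757481/941)*(19/8839689) = 5258392139/8318147349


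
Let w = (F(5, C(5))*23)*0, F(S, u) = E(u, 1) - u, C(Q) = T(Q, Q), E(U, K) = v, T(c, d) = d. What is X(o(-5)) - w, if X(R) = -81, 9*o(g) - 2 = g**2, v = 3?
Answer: -81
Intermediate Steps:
E(U, K) = 3
C(Q) = Q
F(S, u) = 3 - u
o(g) = 2/9 + g**2/9
w = 0 (w = ((3 - 1*5)*23)*0 = ((3 - 5)*23)*0 = -2*23*0 = -46*0 = 0)
X(o(-5)) - w = -81 - 1*0 = -81 + 0 = -81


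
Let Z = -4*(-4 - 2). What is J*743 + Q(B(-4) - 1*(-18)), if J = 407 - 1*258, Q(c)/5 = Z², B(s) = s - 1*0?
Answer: 113587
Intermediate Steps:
B(s) = s (B(s) = s + 0 = s)
Z = 24 (Z = -4*(-6) = 24)
Q(c) = 2880 (Q(c) = 5*24² = 5*576 = 2880)
J = 149 (J = 407 - 258 = 149)
J*743 + Q(B(-4) - 1*(-18)) = 149*743 + 2880 = 110707 + 2880 = 113587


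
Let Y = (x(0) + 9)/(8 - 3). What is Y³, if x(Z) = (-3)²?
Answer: 5832/125 ≈ 46.656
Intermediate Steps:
x(Z) = 9
Y = 18/5 (Y = (9 + 9)/(8 - 3) = 18/5 ≈ 3.6000)
Y³ = (18/5)³ = 5832/125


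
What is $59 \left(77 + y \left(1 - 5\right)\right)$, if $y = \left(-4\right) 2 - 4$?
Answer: $7375$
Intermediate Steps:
$y = -12$ ($y = -8 - 4 = -12$)
$59 \left(77 + y \left(1 - 5\right)\right) = 59 \left(77 - 12 \left(1 - 5\right)\right) = 59 \left(77 - -48\right) = 59 \left(77 + 48\right) = 59 \cdot 125 = 7375$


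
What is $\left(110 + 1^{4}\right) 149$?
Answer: $16539$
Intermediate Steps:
$\left(110 + 1^{4}\right) 149 = \left(110 + 1\right) 149 = 111 \cdot 149 = 16539$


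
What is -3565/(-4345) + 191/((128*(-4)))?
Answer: 199077/444928 ≈ 0.44744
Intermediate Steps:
-3565/(-4345) + 191/((128*(-4))) = -3565*(-1/4345) + 191/(-512) = 713/869 + 191*(-1/512) = 713/869 - 191/512 = 199077/444928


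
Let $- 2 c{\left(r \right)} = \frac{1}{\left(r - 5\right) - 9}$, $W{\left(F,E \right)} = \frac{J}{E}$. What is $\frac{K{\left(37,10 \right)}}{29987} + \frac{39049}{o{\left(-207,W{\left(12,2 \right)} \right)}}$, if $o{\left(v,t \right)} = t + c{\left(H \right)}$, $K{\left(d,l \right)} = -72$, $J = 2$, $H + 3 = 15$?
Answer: $\frac{4683849092}{149935} \approx 31239.0$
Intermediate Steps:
$H = 12$ ($H = -3 + 15 = 12$)
$W{\left(F,E \right)} = \frac{2}{E}$
$c{\left(r \right)} = - \frac{1}{2 \left(-14 + r\right)}$ ($c{\left(r \right)} = - \frac{1}{2 \left(\left(r - 5\right) - 9\right)} = - \frac{1}{2 \left(\left(-5 + r\right) - 9\right)} = - \frac{1}{2 \left(-14 + r\right)}$)
$o{\left(v,t \right)} = \frac{1}{4} + t$ ($o{\left(v,t \right)} = t - \frac{1}{-28 + 2 \cdot 12} = t - \frac{1}{-28 + 24} = t - \frac{1}{-4} = t - - \frac{1}{4} = t + \frac{1}{4} = \frac{1}{4} + t$)
$\frac{K{\left(37,10 \right)}}{29987} + \frac{39049}{o{\left(-207,W{\left(12,2 \right)} \right)}} = - \frac{72}{29987} + \frac{39049}{\frac{1}{4} + \frac{2}{2}} = \left(-72\right) \frac{1}{29987} + \frac{39049}{\frac{1}{4} + 2 \cdot \frac{1}{2}} = - \frac{72}{29987} + \frac{39049}{\frac{1}{4} + 1} = - \frac{72}{29987} + \frac{39049}{\frac{5}{4}} = - \frac{72}{29987} + 39049 \cdot \frac{4}{5} = - \frac{72}{29987} + \frac{156196}{5} = \frac{4683849092}{149935}$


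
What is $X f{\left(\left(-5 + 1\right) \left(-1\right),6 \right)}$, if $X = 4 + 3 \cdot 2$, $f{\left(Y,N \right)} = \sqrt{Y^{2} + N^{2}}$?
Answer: $20 \sqrt{13} \approx 72.111$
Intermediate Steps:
$f{\left(Y,N \right)} = \sqrt{N^{2} + Y^{2}}$
$X = 10$ ($X = 4 + 6 = 10$)
$X f{\left(\left(-5 + 1\right) \left(-1\right),6 \right)} = 10 \sqrt{6^{2} + \left(\left(-5 + 1\right) \left(-1\right)\right)^{2}} = 10 \sqrt{36 + \left(\left(-4\right) \left(-1\right)\right)^{2}} = 10 \sqrt{36 + 4^{2}} = 10 \sqrt{36 + 16} = 10 \sqrt{52} = 10 \cdot 2 \sqrt{13} = 20 \sqrt{13}$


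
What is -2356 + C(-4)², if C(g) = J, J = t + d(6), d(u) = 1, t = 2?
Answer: -2347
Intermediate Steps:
J = 3 (J = 2 + 1 = 3)
C(g) = 3
-2356 + C(-4)² = -2356 + 3² = -2356 + 9 = -2347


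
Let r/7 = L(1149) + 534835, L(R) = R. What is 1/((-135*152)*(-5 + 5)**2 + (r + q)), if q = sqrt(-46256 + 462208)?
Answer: 234493/879791446787 - sqrt(25997)/3519165787148 ≈ 2.6649e-7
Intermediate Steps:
r = 3751888 (r = 7*(1149 + 534835) = 7*535984 = 3751888)
q = 4*sqrt(25997) (q = sqrt(415952) = 4*sqrt(25997) ≈ 644.94)
1/((-135*152)*(-5 + 5)**2 + (r + q)) = 1/((-135*152)*(-5 + 5)**2 + (3751888 + 4*sqrt(25997))) = 1/(-20520*0**2 + (3751888 + 4*sqrt(25997))) = 1/(-20520*0 + (3751888 + 4*sqrt(25997))) = 1/(0 + (3751888 + 4*sqrt(25997))) = 1/(3751888 + 4*sqrt(25997))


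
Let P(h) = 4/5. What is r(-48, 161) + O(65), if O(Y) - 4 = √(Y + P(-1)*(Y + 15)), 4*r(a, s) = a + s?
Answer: 129/4 + √129 ≈ 43.608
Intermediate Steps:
P(h) = ⅘ (P(h) = 4*(⅕) = ⅘)
r(a, s) = a/4 + s/4 (r(a, s) = (a + s)/4 = a/4 + s/4)
O(Y) = 4 + √(12 + 9*Y/5) (O(Y) = 4 + √(Y + 4*(Y + 15)/5) = 4 + √(Y + 4*(15 + Y)/5) = 4 + √(Y + (12 + 4*Y/5)) = 4 + √(12 + 9*Y/5))
r(-48, 161) + O(65) = ((¼)*(-48) + (¼)*161) + (4 + √(300 + 45*65)/5) = (-12 + 161/4) + (4 + √(300 + 2925)/5) = 113/4 + (4 + √3225/5) = 113/4 + (4 + (5*√129)/5) = 113/4 + (4 + √129) = 129/4 + √129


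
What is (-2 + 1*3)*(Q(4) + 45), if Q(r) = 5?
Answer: 50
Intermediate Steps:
(-2 + 1*3)*(Q(4) + 45) = (-2 + 1*3)*(5 + 45) = (-2 + 3)*50 = 1*50 = 50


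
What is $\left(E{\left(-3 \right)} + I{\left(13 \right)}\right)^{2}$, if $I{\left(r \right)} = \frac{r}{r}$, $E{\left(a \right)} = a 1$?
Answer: $4$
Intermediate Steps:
$E{\left(a \right)} = a$
$I{\left(r \right)} = 1$
$\left(E{\left(-3 \right)} + I{\left(13 \right)}\right)^{2} = \left(-3 + 1\right)^{2} = \left(-2\right)^{2} = 4$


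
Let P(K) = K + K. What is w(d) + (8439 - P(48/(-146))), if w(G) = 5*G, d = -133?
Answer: 567550/73 ≈ 7774.7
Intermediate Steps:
P(K) = 2*K
w(d) + (8439 - P(48/(-146))) = 5*(-133) + (8439 - 2*48/(-146)) = -665 + (8439 - 2*48*(-1/146)) = -665 + (8439 - 2*(-24)/73) = -665 + (8439 - 1*(-48/73)) = -665 + (8439 + 48/73) = -665 + 616095/73 = 567550/73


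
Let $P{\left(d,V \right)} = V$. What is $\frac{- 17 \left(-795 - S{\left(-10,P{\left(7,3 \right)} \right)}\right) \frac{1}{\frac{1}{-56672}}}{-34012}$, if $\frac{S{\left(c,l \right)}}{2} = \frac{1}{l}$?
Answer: $\frac{52265752}{2319} \approx 22538.0$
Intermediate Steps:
$S{\left(c,l \right)} = \frac{2}{l}$
$\frac{- 17 \left(-795 - S{\left(-10,P{\left(7,3 \right)} \right)}\right) \frac{1}{\frac{1}{-56672}}}{-34012} = \frac{- 17 \left(-795 - \frac{2}{3}\right) \frac{1}{\frac{1}{-56672}}}{-34012} = \frac{\left(-17\right) \left(-795 - 2 \cdot \frac{1}{3}\right)}{- \frac{1}{56672}} \left(- \frac{1}{34012}\right) = - 17 \left(-795 - \frac{2}{3}\right) \left(-56672\right) \left(- \frac{1}{34012}\right) = \left(-17\right) \left(- \frac{2387}{3}\right) \left(-56672\right) \left(- \frac{1}{34012}\right) = \frac{40579}{3} \left(-56672\right) \left(- \frac{1}{34012}\right) = \left(- \frac{2299693088}{3}\right) \left(- \frac{1}{34012}\right) = \frac{52265752}{2319}$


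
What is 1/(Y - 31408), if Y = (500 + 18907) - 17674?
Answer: -1/29675 ≈ -3.3698e-5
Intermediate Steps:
Y = 1733 (Y = 19407 - 17674 = 1733)
1/(Y - 31408) = 1/(1733 - 31408) = 1/(-29675) = -1/29675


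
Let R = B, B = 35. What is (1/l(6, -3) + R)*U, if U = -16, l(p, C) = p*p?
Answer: -5044/9 ≈ -560.44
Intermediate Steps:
l(p, C) = p²
R = 35
(1/l(6, -3) + R)*U = (1/(6²) + 35)*(-16) = (1/36 + 35)*(-16) = (1261/36)*(-16) = -5044/9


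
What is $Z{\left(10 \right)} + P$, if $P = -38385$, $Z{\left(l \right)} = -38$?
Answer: $-38423$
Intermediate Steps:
$Z{\left(10 \right)} + P = -38 - 38385 = -38423$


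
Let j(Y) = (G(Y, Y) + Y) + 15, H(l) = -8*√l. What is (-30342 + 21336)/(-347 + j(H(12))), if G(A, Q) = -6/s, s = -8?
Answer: 47731800/1743337 - 2305536*√3/1743337 ≈ 25.089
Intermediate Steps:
G(A, Q) = ¾ (G(A, Q) = -6/(-8) = -6*(-⅛) = ¾)
j(Y) = 63/4 + Y (j(Y) = (¾ + Y) + 15 = 63/4 + Y)
(-30342 + 21336)/(-347 + j(H(12))) = (-30342 + 21336)/(-347 + (63/4 - 16*√3)) = -9006/(-347 + (63/4 - 16*√3)) = -9006/(-1325/4 - 16*√3)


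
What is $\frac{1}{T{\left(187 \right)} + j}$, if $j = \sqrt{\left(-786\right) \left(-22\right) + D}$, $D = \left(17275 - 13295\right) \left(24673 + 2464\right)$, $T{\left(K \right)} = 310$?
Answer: $- \frac{155}{53963226} + \frac{\sqrt{27005638}}{53963226} \approx 9.3428 \cdot 10^{-5}$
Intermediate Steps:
$D = 108005260$ ($D = 3980 \cdot 27137 = 108005260$)
$j = 2 \sqrt{27005638}$ ($j = \sqrt{\left(-786\right) \left(-22\right) + 108005260} = \sqrt{17292 + 108005260} = \sqrt{108022552} = 2 \sqrt{27005638} \approx 10393.0$)
$\frac{1}{T{\left(187 \right)} + j} = \frac{1}{310 + 2 \sqrt{27005638}}$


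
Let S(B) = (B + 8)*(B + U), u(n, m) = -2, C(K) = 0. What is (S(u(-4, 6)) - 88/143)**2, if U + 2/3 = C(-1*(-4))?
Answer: 46656/169 ≈ 276.07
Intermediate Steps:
U = -2/3 (U = -2/3 + 0 = -2/3 ≈ -0.66667)
S(B) = (8 + B)*(-2/3 + B) (S(B) = (B + 8)*(B - 2/3) = (8 + B)*(-2/3 + B))
(S(u(-4, 6)) - 88/143)**2 = ((-16/3 + (-2)**2 + (22/3)*(-2)) - 88/143)**2 = ((-16/3 + 4 - 44/3) - 88*1/143)**2 = (-16 - 8/13)**2 = (-216/13)**2 = 46656/169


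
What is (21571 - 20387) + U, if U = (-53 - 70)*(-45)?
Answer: 6719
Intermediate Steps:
U = 5535 (U = -123*(-45) = 5535)
(21571 - 20387) + U = (21571 - 20387) + 5535 = 1184 + 5535 = 6719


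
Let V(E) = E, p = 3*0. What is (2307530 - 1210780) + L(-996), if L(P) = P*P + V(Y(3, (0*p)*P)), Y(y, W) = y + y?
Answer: 2088772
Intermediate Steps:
p = 0
Y(y, W) = 2*y
L(P) = 6 + P² (L(P) = P*P + 2*3 = P² + 6 = 6 + P²)
(2307530 - 1210780) + L(-996) = (2307530 - 1210780) + (6 + (-996)²) = 1096750 + (6 + 992016) = 1096750 + 992022 = 2088772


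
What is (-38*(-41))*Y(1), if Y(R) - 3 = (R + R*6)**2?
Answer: 81016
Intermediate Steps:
Y(R) = 3 + 49*R**2 (Y(R) = 3 + (R + R*6)**2 = 3 + (R + 6*R)**2 = 3 + (7*R)**2 = 3 + 49*R**2)
(-38*(-41))*Y(1) = (-38*(-41))*(3 + 49*1**2) = 1558*(3 + 49*1) = 1558*(3 + 49) = 1558*52 = 81016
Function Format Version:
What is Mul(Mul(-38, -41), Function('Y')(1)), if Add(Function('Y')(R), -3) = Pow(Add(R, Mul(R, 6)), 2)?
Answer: 81016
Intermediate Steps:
Function('Y')(R) = Add(3, Mul(49, Pow(R, 2))) (Function('Y')(R) = Add(3, Pow(Add(R, Mul(R, 6)), 2)) = Add(3, Pow(Add(R, Mul(6, R)), 2)) = Add(3, Pow(Mul(7, R), 2)) = Add(3, Mul(49, Pow(R, 2))))
Mul(Mul(-38, -41), Function('Y')(1)) = Mul(Mul(-38, -41), Add(3, Mul(49, Pow(1, 2)))) = Mul(1558, Add(3, Mul(49, 1))) = Mul(1558, Add(3, 49)) = Mul(1558, 52) = 81016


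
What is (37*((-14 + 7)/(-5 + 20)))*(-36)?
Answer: 3108/5 ≈ 621.60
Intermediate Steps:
(37*((-14 + 7)/(-5 + 20)))*(-36) = (37*(-7/15))*(-36) = -259/15*(-36) = 3108/5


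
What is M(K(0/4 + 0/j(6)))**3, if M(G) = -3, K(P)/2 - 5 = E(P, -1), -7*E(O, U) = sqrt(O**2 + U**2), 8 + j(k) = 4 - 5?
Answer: -27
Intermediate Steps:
j(k) = -9 (j(k) = -8 + (4 - 5) = -8 - 1 = -9)
E(O, U) = -sqrt(O**2 + U**2)/7
K(P) = 10 - 2*sqrt(1 + P**2)/7 (K(P) = 10 + 2*(-sqrt(P**2 + (-1)**2)/7) = 10 + 2*(-sqrt(P**2 + 1)/7) = 10 + 2*(-sqrt(1 + P**2)/7) = 10 - 2*sqrt(1 + P**2)/7)
M(K(0/4 + 0/j(6)))**3 = (-3)**3 = -27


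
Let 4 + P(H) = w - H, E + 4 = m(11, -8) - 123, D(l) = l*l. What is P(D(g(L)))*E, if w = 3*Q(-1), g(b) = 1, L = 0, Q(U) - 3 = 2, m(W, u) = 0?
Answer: -1270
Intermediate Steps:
Q(U) = 5 (Q(U) = 3 + 2 = 5)
D(l) = l²
E = -127 (E = -4 + (0 - 123) = -4 - 123 = -127)
w = 15 (w = 3*5 = 15)
P(H) = 11 - H (P(H) = -4 + (15 - H) = 11 - H)
P(D(g(L)))*E = (11 - 1*1²)*(-127) = (11 - 1*1)*(-127) = (11 - 1)*(-127) = 10*(-127) = -1270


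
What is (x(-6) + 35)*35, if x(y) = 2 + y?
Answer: 1085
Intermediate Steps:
(x(-6) + 35)*35 = ((2 - 6) + 35)*35 = (-4 + 35)*35 = 31*35 = 1085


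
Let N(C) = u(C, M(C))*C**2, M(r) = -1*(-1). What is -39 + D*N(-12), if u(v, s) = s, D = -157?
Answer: -22647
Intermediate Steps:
M(r) = 1
N(C) = C**2 (N(C) = 1*C**2 = C**2)
-39 + D*N(-12) = -39 - 157*(-12)**2 = -39 - 157*144 = -39 - 22608 = -22647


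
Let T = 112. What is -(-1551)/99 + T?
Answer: 383/3 ≈ 127.67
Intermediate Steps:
-(-1551)/99 + T = -(-1551)/99 + 112 = -47*(-⅓) + 112 = 47/3 + 112 = 383/3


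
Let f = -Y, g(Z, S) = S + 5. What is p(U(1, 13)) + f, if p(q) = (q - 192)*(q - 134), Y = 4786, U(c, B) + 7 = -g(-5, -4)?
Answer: 23614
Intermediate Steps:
g(Z, S) = 5 + S
U(c, B) = -8 (U(c, B) = -7 - (5 - 4) = -7 - 1*1 = -7 - 1 = -8)
p(q) = (-192 + q)*(-134 + q)
f = -4786 (f = -1*4786 = -4786)
p(U(1, 13)) + f = (25728 + (-8)² - 326*(-8)) - 4786 = (25728 + 64 + 2608) - 4786 = 28400 - 4786 = 23614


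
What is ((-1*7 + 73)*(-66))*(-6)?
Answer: 26136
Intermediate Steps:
((-1*7 + 73)*(-66))*(-6) = ((-7 + 73)*(-66))*(-6) = (66*(-66))*(-6) = -4356*(-6) = 26136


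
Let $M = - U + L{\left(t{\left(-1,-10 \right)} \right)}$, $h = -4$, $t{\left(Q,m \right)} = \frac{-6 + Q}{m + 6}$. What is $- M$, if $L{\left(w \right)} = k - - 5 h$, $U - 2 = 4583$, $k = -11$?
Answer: $4616$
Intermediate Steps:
$t{\left(Q,m \right)} = \frac{-6 + Q}{6 + m}$
$U = 4585$ ($U = 2 + 4583 = 4585$)
$L{\left(w \right)} = -31$ ($L{\left(w \right)} = -11 - \left(-5\right) \left(-4\right) = -11 - 20 = -31$)
$M = -4616$ ($M = \left(-1\right) 4585 - 31 = -4585 - 31 = -4616$)
$- M = \left(-1\right) \left(-4616\right) = 4616$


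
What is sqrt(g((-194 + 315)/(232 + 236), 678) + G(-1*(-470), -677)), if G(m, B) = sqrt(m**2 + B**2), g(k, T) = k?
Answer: sqrt(1573 + 6084*sqrt(679229))/78 ≈ 28.713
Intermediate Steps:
G(m, B) = sqrt(B**2 + m**2)
sqrt(g((-194 + 315)/(232 + 236), 678) + G(-1*(-470), -677)) = sqrt((-194 + 315)/(232 + 236) + sqrt((-677)**2 + (-1*(-470))**2)) = sqrt(121/468 + sqrt(458329 + 470**2)) = sqrt(121*(1/468) + sqrt(458329 + 220900)) = sqrt(121/468 + sqrt(679229))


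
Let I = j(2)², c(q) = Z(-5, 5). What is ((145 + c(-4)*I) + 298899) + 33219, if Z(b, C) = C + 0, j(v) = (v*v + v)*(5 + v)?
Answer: 341083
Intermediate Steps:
j(v) = (5 + v)*(v + v²) (j(v) = (v² + v)*(5 + v) = (v + v²)*(5 + v) = (5 + v)*(v + v²))
Z(b, C) = C
c(q) = 5
I = 1764 (I = (2*(5 + 2² + 6*2))² = (2*(5 + 4 + 12))² = (2*21)² = 42² = 1764)
((145 + c(-4)*I) + 298899) + 33219 = ((145 + 5*1764) + 298899) + 33219 = ((145 + 8820) + 298899) + 33219 = (8965 + 298899) + 33219 = 307864 + 33219 = 341083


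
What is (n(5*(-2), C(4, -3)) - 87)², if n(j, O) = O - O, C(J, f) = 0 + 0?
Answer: 7569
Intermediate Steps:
C(J, f) = 0
n(j, O) = 0
(n(5*(-2), C(4, -3)) - 87)² = (0 - 87)² = (-87)² = 7569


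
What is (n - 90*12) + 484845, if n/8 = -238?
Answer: 481861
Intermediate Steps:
n = -1904 (n = 8*(-238) = -1904)
(n - 90*12) + 484845 = (-1904 - 90*12) + 484845 = (-1904 - 1080) + 484845 = -2984 + 484845 = 481861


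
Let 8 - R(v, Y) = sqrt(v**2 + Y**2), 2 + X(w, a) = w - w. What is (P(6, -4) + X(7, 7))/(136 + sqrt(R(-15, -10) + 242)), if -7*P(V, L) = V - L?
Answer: -24/(7*(136 + sqrt(250 - 5*sqrt(13)))) ≈ -0.022671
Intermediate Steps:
X(w, a) = -2 (X(w, a) = -2 + (w - w) = -2 + 0 = -2)
P(V, L) = -V/7 + L/7 (P(V, L) = -(V - L)/7 = -V/7 + L/7)
R(v, Y) = 8 - sqrt(Y**2 + v**2) (R(v, Y) = 8 - sqrt(v**2 + Y**2) = 8 - sqrt(Y**2 + v**2))
(P(6, -4) + X(7, 7))/(136 + sqrt(R(-15, -10) + 242)) = ((-1/7*6 + (1/7)*(-4)) - 2)/(136 + sqrt((8 - sqrt((-10)**2 + (-15)**2)) + 242)) = ((-6/7 - 4/7) - 2)/(136 + sqrt((8 - sqrt(100 + 225)) + 242)) = (-10/7 - 2)/(136 + sqrt((8 - sqrt(325)) + 242)) = -24/(7*(136 + sqrt((8 - 5*sqrt(13)) + 242))) = -24/(7*(136 + sqrt(250 - 5*sqrt(13))))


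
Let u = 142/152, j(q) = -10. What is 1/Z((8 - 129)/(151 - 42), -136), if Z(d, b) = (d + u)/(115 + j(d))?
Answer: -869820/1457 ≈ -596.99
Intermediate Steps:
u = 71/76 (u = 142*(1/152) = 71/76 ≈ 0.93421)
Z(d, b) = 71/7980 + d/105 (Z(d, b) = (d + 71/76)/(115 - 10) = (71/76 + d)/105 = (71/76 + d)*(1/105) = 71/7980 + d/105)
1/Z((8 - 129)/(151 - 42), -136) = 1/(71/7980 + ((8 - 129)/(151 - 42))/105) = 1/(71/7980 + (-121/109)/105) = 1/(71/7980 + (-121*1/109)/105) = 1/(71/7980 + (1/105)*(-121/109)) = 1/(71/7980 - 121/11445) = 1/(-1457/869820) = -869820/1457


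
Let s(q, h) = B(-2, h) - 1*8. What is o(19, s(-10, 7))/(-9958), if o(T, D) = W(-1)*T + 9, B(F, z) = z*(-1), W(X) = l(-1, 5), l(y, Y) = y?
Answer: 5/4979 ≈ 0.0010042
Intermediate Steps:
W(X) = -1
B(F, z) = -z
s(q, h) = -8 - h (s(q, h) = -h - 1*8 = -h - 8 = -8 - h)
o(T, D) = 9 - T (o(T, D) = -T + 9 = 9 - T)
o(19, s(-10, 7))/(-9958) = (9 - 1*19)/(-9958) = (9 - 19)*(-1/9958) = -10*(-1/9958) = 5/4979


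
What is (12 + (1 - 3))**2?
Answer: 100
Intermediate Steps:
(12 + (1 - 3))**2 = (12 - 2)**2 = 10**2 = 100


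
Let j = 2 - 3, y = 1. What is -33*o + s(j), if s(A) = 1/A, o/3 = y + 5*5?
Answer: -2575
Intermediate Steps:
o = 78 (o = 3*(1 + 5*5) = 3*(1 + 25) = 3*26 = 78)
j = -1
-33*o + s(j) = -33*78 + 1/(-1) = -2574 - 1 = -2575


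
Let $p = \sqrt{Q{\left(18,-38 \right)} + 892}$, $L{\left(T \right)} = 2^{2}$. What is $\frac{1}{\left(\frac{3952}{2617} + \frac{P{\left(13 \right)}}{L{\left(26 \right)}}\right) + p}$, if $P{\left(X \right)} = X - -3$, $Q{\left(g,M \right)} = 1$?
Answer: $- \frac{37737140}{5907942877} + \frac{6848689 \sqrt{893}}{5907942877} \approx 0.028254$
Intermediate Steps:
$L{\left(T \right)} = 4$
$P{\left(X \right)} = 3 + X$ ($P{\left(X \right)} = X + 3 = 3 + X$)
$p = \sqrt{893}$ ($p = \sqrt{1 + 892} = \sqrt{893} \approx 29.883$)
$\frac{1}{\left(\frac{3952}{2617} + \frac{P{\left(13 \right)}}{L{\left(26 \right)}}\right) + p} = \frac{1}{\left(\frac{3952}{2617} + \frac{3 + 13}{4}\right) + \sqrt{893}} = \frac{1}{\left(3952 \cdot \frac{1}{2617} + 16 \cdot \frac{1}{4}\right) + \sqrt{893}} = \frac{1}{\left(\frac{3952}{2617} + 4\right) + \sqrt{893}} = \frac{1}{\frac{14420}{2617} + \sqrt{893}}$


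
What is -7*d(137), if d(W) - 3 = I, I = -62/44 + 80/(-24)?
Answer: 805/66 ≈ 12.197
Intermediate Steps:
I = -313/66 (I = -62*1/44 + 80*(-1/24) = -31/22 - 10/3 = -313/66 ≈ -4.7424)
d(W) = -115/66 (d(W) = 3 - 313/66 = -115/66)
-7*d(137) = -7*(-115/66) = 805/66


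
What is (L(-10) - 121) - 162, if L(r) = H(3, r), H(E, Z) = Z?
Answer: -293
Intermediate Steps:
L(r) = r
(L(-10) - 121) - 162 = (-10 - 121) - 162 = -131 - 162 = -293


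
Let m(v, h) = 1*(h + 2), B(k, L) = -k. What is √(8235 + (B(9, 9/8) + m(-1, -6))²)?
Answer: 2*√2101 ≈ 91.673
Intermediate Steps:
m(v, h) = 2 + h (m(v, h) = 1*(2 + h) = 2 + h)
√(8235 + (B(9, 9/8) + m(-1, -6))²) = √(8235 + (-1*9 + (2 - 6))²) = √(8235 + (-9 - 4)²) = √(8235 + (-13)²) = √(8235 + 169) = √8404 = 2*√2101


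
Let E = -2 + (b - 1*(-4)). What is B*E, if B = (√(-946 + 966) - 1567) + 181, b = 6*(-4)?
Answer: 30492 - 44*√5 ≈ 30394.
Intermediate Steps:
b = -24
B = -1386 + 2*√5 (B = (√20 - 1567) + 181 = (2*√5 - 1567) + 181 = (-1567 + 2*√5) + 181 = -1386 + 2*√5 ≈ -1381.5)
E = -22 (E = -2 + (-24 - 1*(-4)) = -2 + (-24 + 4) = -2 - 20 = -22)
B*E = (-1386 + 2*√5)*(-22) = 30492 - 44*√5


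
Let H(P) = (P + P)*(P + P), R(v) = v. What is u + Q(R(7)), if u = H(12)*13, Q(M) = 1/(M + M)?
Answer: 104833/14 ≈ 7488.1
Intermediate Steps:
H(P) = 4*P² (H(P) = (2*P)*(2*P) = 4*P²)
Q(M) = 1/(2*M)
u = 7488 (u = (4*12²)*13 = (4*144)*13 = 576*13 = 7488)
u + Q(R(7)) = 7488 + (½)/7 = 7488 + (½)*(⅐) = 7488 + 1/14 = 104833/14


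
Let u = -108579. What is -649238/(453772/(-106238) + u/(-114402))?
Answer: 119556584296468/611775887 ≈ 1.9543e+5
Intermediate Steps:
-649238/(453772/(-106238) + u/(-114402)) = -649238/(453772/(-106238) - 108579/(-114402)) = -649238/(453772*(-1/106238) - 108579*(-1/114402)) = -649238/(-20626/4829 + 36193/38134) = -649238/(-611775887/184149086) = -649238*(-184149086/611775887) = 119556584296468/611775887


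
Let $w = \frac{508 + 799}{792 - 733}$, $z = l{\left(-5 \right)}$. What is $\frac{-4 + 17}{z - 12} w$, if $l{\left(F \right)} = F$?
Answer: $- \frac{16991}{1003} \approx -16.94$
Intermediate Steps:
$z = -5$
$w = \frac{1307}{59} \approx 22.153$
$\frac{-4 + 17}{z - 12} w = \frac{-4 + 17}{-5 - 12} \cdot \frac{1307}{59} = \frac{13}{-17} \cdot \frac{1307}{59} = 13 \left(- \frac{1}{17}\right) \frac{1307}{59} = \left(- \frac{13}{17}\right) \frac{1307}{59} = - \frac{16991}{1003}$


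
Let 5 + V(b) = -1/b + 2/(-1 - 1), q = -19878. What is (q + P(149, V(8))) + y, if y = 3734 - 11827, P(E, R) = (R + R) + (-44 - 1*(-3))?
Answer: -112097/4 ≈ -28024.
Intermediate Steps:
V(b) = -6 - 1/b (V(b) = -5 + (-1/b + 2/(-1 - 1)) = -5 + (-1/b + 2/(-2)) = -5 + (-1/b + 2*(-½)) = -5 + (-1/b - 1) = -5 + (-1 - 1/b) = -6 - 1/b)
P(E, R) = -41 + 2*R (P(E, R) = 2*R + (-44 + 3) = 2*R - 41 = -41 + 2*R)
y = -8093
(q + P(149, V(8))) + y = (-19878 + (-41 + 2*(-6 - 1/8))) - 8093 = (-19878 + (-41 + 2*(-6 - 1*⅛))) - 8093 = (-19878 + (-41 + 2*(-6 - ⅛))) - 8093 = (-19878 + (-41 + 2*(-49/8))) - 8093 = (-19878 + (-41 - 49/4)) - 8093 = (-19878 - 213/4) - 8093 = -79725/4 - 8093 = -112097/4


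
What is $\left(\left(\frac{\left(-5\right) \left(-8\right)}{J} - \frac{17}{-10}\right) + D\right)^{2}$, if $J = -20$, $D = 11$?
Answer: $\frac{11449}{100} \approx 114.49$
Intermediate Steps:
$\left(\left(\frac{\left(-5\right) \left(-8\right)}{J} - \frac{17}{-10}\right) + D\right)^{2} = \left(\left(\frac{\left(-5\right) \left(-8\right)}{-20} - \frac{17}{-10}\right) + 11\right)^{2} = \left(\left(40 \left(- \frac{1}{20}\right) - - \frac{17}{10}\right) + 11\right)^{2} = \left(\left(-2 + \frac{17}{10}\right) + 11\right)^{2} = \left(- \frac{3}{10} + 11\right)^{2} = \left(\frac{107}{10}\right)^{2} = \frac{11449}{100}$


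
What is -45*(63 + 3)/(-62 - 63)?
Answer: 594/25 ≈ 23.760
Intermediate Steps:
-45*(63 + 3)/(-62 - 63) = -2970/(-125) = -2970*(-1)/125 = -45*(-66/125) = 594/25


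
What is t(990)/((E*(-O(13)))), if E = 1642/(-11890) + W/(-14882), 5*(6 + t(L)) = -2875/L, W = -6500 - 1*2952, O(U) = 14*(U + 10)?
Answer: 8234354105/200257677972 ≈ 0.041119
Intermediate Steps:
O(U) = 140 + 14*U (O(U) = 14*(10 + U) = 140 + 14*U)
W = -9452 (W = -6500 - 2952 = -9452)
t(L) = -6 - 575/L (t(L) = -6 + (-2875/L)/5 = -6 - 575/L)
E = 21987009/44236745 (E = 1642/(-11890) - 9452/(-14882) = 1642*(-1/11890) - 9452*(-1/14882) = -821/5945 + 4726/7441 = 21987009/44236745 ≈ 0.49703)
t(990)/((E*(-O(13)))) = (-6 - 575/990)/((21987009*(-(140 + 14*13))/44236745)) = (-6 - 575*1/990)/((21987009*(-(140 + 182))/44236745)) = (-6 - 115/198)/((21987009*(-1*322)/44236745)) = -1303/(198*((21987009/44236745)*(-322))) = -1303/(198*(-1011402414/6319535)) = -1303/198*(-6319535/1011402414) = 8234354105/200257677972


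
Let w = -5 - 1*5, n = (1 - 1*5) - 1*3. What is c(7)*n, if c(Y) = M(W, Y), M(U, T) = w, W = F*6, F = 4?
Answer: 70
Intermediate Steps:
W = 24 (W = 4*6 = 24)
n = -7 (n = (1 - 5) - 3 = -4 - 3 = -7)
w = -10 (w = -5 - 5 = -10)
M(U, T) = -10
c(Y) = -10
c(7)*n = -10*(-7) = 70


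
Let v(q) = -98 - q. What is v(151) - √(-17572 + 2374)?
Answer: -249 - I*√15198 ≈ -249.0 - 123.28*I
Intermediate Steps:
v(151) - √(-17572 + 2374) = (-98 - 1*151) - √(-17572 + 2374) = (-98 - 151) - √(-15198) = -249 - I*√15198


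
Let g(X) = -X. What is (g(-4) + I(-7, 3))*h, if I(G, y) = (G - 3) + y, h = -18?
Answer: 54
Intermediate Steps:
I(G, y) = -3 + G + y (I(G, y) = (-3 + G) + y = -3 + G + y)
(g(-4) + I(-7, 3))*h = (-1*(-4) + (-3 - 7 + 3))*(-18) = (4 - 7)*(-18) = -3*(-18) = 54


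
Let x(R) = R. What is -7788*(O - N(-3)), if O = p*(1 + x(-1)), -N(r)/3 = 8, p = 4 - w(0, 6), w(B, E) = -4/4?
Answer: -186912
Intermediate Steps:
w(B, E) = -1 (w(B, E) = -4*¼ = -1)
p = 5 (p = 4 - 1*(-1) = 4 + 1 = 5)
N(r) = -24 (N(r) = -3*8 = -24)
O = 0 (O = 5*(1 - 1) = 5*0 = 0)
-7788*(O - N(-3)) = -7788*(0 - 1*(-24)) = -7788*(0 + 24) = -7788*24 = -186912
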